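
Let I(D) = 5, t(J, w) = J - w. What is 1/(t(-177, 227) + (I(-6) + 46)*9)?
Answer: 1/55 ≈ 0.018182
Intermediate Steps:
1/(t(-177, 227) + (I(-6) + 46)*9) = 1/((-177 - 1*227) + (5 + 46)*9) = 1/((-177 - 227) + 51*9) = 1/(-404 + 459) = 1/55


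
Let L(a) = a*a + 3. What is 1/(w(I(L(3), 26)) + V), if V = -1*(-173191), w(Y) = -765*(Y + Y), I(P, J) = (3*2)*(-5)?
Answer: 1/219091 ≈ 4.5643e-6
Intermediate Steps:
L(a) = 3 + a² (L(a) = a² + 3 = 3 + a²)
I(P, J) = -30 (I(P, J) = 6*(-5) = -30)
w(Y) = -1530*Y
V = 173191
1/(w(I(L(3), 26)) + V) = 1/(-1530*(-30) + 173191) = 1/(45900 + 173191) = 1/219091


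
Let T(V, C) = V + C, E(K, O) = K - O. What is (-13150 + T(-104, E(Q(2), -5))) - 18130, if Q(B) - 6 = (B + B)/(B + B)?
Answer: -31372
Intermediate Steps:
Q(B) = 7 (Q(B) = 6 + (B + B)/(B + B) = 6 + (2*B)/((2*B)) = 6 + (2*B)*(1/(2*B)) = 6 + 1 = 7)
T(V, C) = C + V
(-13150 + T(-104, E(Q(2), -5))) - 18130 = (-13150 + ((7 - 1*(-5)) - 104)) - 18130 = (-13150 + ((7 + 5) - 104)) - 18130 = (-13150 + (12 - 104)) - 18130 = (-13150 - 92) - 18130 = -13242 - 18130 = -31372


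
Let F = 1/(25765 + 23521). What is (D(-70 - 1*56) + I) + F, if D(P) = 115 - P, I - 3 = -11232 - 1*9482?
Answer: -1008884419/49286 ≈ -20470.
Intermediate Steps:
I = -20711 (I = 3 + (-11232 - 1*9482) = 3 + (-11232 - 9482) = 3 - 20714 = -20711)
F = 1/49286 ≈ 2.0290e-5
(D(-70 - 1*56) + I) + F = ((115 - (-70 - 1*56)) - 20711) + 1/49286 = ((115 - (-70 - 56)) - 20711) + 1/49286 = ((115 - 1*(-126)) - 20711) + 1/49286 = ((115 + 126) - 20711) + 1/49286 = (241 - 20711) + 1/49286 = -20470 + 1/49286 = -1008884419/49286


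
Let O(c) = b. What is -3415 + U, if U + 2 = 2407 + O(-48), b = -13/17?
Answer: -17183/17 ≈ -1010.8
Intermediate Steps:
b = -13/17 (b = -13*1/17 = -13/17 ≈ -0.76471)
O(c) = -13/17
U = 40872/17 (U = -2 + (2407 - 13/17) = -2 + 40906/17 = 40872/17 ≈ 2404.2)
-3415 + U = -3415 + 40872/17 = -17183/17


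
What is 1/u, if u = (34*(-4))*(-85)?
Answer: 1/11560 ≈ 8.6505e-5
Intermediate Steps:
u = 11560 (u = -136*(-85) = 11560)
1/u = 1/11560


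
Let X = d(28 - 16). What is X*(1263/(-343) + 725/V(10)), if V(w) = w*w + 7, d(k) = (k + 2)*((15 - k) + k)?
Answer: 3406020/5243 ≈ 649.63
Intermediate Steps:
d(k) = 30 + 15*k (d(k) = (2 + k)*15 = 30 + 15*k)
X = 210 (X = 30 + 15*(28 - 16) = 30 + 15*12 = 30 + 180 = 210)
V(w) = 7 + w² (V(w) = w² + 7 = 7 + w²)
X*(1263/(-343) + 725/V(10)) = 210*(1263/(-343) + 725/(7 + 10²)) = 210*(1263*(-1/343) + 725/(7 + 100)) = 210*(-1263/343 + 725/107) = 210*(113534/36701) = 3406020/5243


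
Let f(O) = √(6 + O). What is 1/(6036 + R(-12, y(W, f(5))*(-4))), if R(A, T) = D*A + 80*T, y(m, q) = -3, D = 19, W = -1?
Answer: 1/6768 ≈ 0.00014775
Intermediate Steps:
R(A, T) = 19*A + 80*T
1/(6036 + R(-12, y(W, f(5))*(-4))) = 1/(6036 + (19*(-12) + 80*(-3*(-4)))) = 1/(6036 + (-228 + 80*12)) = 1/(6036 + (-228 + 960)) = 1/(6036 + 732) = 1/6768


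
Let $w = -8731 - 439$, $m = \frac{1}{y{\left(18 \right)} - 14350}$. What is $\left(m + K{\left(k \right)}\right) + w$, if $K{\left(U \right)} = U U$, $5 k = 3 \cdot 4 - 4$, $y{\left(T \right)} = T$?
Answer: $- \frac{3284693777}{358300} \approx -9167.4$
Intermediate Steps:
$k = \frac{8}{5}$ ($k = \frac{3 \cdot 4 - 4}{5} = \frac{12 - 4}{5} = \frac{1}{5} \cdot 8 = \frac{8}{5} \approx 1.6$)
$K{\left(U \right)} = U^{2}$
$m = - \frac{1}{14332}$ ($m = \frac{1}{18 - 14350} = \frac{1}{-14332} = - \frac{1}{14332} \approx -6.9774 \cdot 10^{-5}$)
$w = -9170$
$\left(m + K{\left(k \right)}\right) + w = \left(- \frac{1}{14332} + \left(\frac{8}{5}\right)^{2}\right) - 9170 = \left(- \frac{1}{14332} + \frac{64}{25}\right) - 9170 = \frac{917223}{358300} - 9170 = - \frac{3284693777}{358300}$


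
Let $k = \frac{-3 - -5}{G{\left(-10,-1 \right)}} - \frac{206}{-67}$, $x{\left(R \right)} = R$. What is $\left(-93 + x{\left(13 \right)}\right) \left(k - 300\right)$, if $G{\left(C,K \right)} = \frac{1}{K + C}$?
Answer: $\frac{1709440}{67} \approx 25514.0$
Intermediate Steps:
$G{\left(C,K \right)} = \frac{1}{C + K}$
$k = - \frac{1268}{67}$ ($k = \frac{-3 - -5}{\frac{1}{-10 - 1}} - \frac{206}{-67} = \frac{-3 + 5}{\frac{1}{-11}} - - \frac{206}{67} = \frac{2}{- \frac{1}{11}} + \frac{206}{67} = 2 \left(-11\right) + \frac{206}{67} = -22 + \frac{206}{67} = - \frac{1268}{67} \approx -18.925$)
$\left(-93 + x{\left(13 \right)}\right) \left(k - 300\right) = \left(-93 + 13\right) \left(- \frac{1268}{67} - 300\right) = \left(-80\right) \left(- \frac{21368}{67}\right) = \frac{1709440}{67}$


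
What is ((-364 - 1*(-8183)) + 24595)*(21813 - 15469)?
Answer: 205634416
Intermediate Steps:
((-364 - 1*(-8183)) + 24595)*(21813 - 15469) = ((-364 + 8183) + 24595)*6344 = (7819 + 24595)*6344 = 32414*6344 = 205634416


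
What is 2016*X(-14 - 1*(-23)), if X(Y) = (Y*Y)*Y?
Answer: 1469664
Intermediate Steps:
X(Y) = Y³ (X(Y) = Y²*Y = Y³)
2016*X(-14 - 1*(-23)) = 2016*(-14 - 1*(-23))³ = 2016*(-14 + 23)³ = 2016*9³ = 2016*729 = 1469664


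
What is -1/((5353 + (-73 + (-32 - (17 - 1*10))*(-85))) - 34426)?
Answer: 1/25831 ≈ 3.8713e-5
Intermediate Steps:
-1/((5353 + (-73 + (-32 - (17 - 1*10))*(-85))) - 34426) = -1/((5353 + (-73 + (-32 - (17 - 10))*(-85))) - 34426) = -1/((5353 + (-73 + (-32 - 1*7)*(-85))) - 34426) = -1/((5353 + (-73 + (-32 - 7)*(-85))) - 34426) = -1/((5353 + (-73 - 39*(-85))) - 34426) = -1/((5353 + (-73 + 3315)) - 34426) = -1/((5353 + 3242) - 34426) = -1/(8595 - 34426) = -1/(-25831) = -1*(-1/25831) = 1/25831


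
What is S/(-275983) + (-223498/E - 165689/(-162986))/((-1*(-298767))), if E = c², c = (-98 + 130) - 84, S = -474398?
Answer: 5204537901500859319/3028242847496535032 ≈ 1.7187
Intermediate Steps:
c = -52 (c = 32 - 84 = -52)
E = 2704 (E = (-52)² = 2704)
S/(-275983) + (-223498/E - 165689/(-162986))/((-1*(-298767))) = -474398/(-275983) + (-223498/2704 - 165689/(-162986))/((-1*(-298767))) = -474398*(-1/275983) + (-223498*1/2704 - 165689*(-1/162986))/298767 = 474398/275983 + (-111749/1352 + 165689/162986)*(1/298767) = 474398/275983 - 8994755493/110178536*1/298767 = 474398/275983 - 2998251831/10972570221704 = 5204537901500859319/3028242847496535032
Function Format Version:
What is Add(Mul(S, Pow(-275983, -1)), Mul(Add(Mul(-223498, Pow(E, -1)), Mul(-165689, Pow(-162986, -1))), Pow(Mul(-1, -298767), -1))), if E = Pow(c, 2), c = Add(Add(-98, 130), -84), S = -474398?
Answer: Rational(5204537901500859319, 3028242847496535032) ≈ 1.7187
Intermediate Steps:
c = -52 (c = Add(32, -84) = -52)
E = 2704 (E = Pow(-52, 2) = 2704)
Add(Mul(S, Pow(-275983, -1)), Mul(Add(Mul(-223498, Pow(E, -1)), Mul(-165689, Pow(-162986, -1))), Pow(Mul(-1, -298767), -1))) = Add(Mul(-474398, Pow(-275983, -1)), Mul(Add(Mul(-223498, Pow(2704, -1)), Mul(-165689, Pow(-162986, -1))), Pow(Mul(-1, -298767), -1))) = Add(Mul(-474398, Rational(-1, 275983)), Mul(Add(Mul(-223498, Rational(1, 2704)), Mul(-165689, Rational(-1, 162986))), Pow(298767, -1))) = Add(Rational(474398, 275983), Mul(Add(Rational(-111749, 1352), Rational(165689, 162986)), Rational(1, 298767))) = Add(Rational(474398, 275983), Mul(Rational(-8994755493, 110178536), Rational(1, 298767))) = Add(Rational(474398, 275983), Rational(-2998251831, 10972570221704)) = Rational(5204537901500859319, 3028242847496535032)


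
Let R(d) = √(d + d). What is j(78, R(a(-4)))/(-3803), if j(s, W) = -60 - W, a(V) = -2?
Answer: 60/3803 + 2*I/3803 ≈ 0.015777 + 0.0005259*I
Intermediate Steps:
R(d) = √2*√d (R(d) = √(2*d) = √2*√d)
j(78, R(a(-4)))/(-3803) = (-60 - √2*√(-2))/(-3803) = (-60 - √2*I*√2)*(-1/3803) = (-60 - 2*I)*(-1/3803) = 60/3803 + 2*I/3803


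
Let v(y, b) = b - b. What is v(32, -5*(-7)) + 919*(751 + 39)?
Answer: 726010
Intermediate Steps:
v(y, b) = 0
v(32, -5*(-7)) + 919*(751 + 39) = 0 + 919*(751 + 39) = 0 + 919*790 = 0 + 726010 = 726010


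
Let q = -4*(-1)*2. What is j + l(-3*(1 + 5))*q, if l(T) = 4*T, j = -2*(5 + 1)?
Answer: -588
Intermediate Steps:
j = -12 (j = -2*6 = -12)
q = 8 (q = 4*2 = 8)
j + l(-3*(1 + 5))*q = -12 + (4*(-3*(1 + 5)))*8 = -12 + (4*(-3*6))*8 = -12 + (4*(-18))*8 = -12 - 72*8 = -12 - 576 = -588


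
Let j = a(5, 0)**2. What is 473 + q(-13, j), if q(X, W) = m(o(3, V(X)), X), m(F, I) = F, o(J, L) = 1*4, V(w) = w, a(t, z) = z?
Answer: 477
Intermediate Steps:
o(J, L) = 4
j = 0 (j = 0**2 = 0)
q(X, W) = 4
473 + q(-13, j) = 473 + 4 = 477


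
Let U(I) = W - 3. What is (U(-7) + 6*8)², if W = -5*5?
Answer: 400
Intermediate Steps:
W = -25
U(I) = -28 (U(I) = -25 - 3 = -28)
(U(-7) + 6*8)² = (-28 + 6*8)² = (-28 + 48)² = 20² = 400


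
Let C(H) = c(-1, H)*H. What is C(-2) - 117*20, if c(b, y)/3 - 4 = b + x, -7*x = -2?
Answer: -16518/7 ≈ -2359.7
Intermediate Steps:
x = 2/7 (x = -⅐*(-2) = 2/7 ≈ 0.28571)
c(b, y) = 90/7 + 3*b (c(b, y) = 12 + 3*(b + 2/7) = 12 + 3*(2/7 + b) = 12 + (6/7 + 3*b) = 90/7 + 3*b)
C(H) = 69*H/7 (C(H) = (90/7 + 3*(-1))*H = (90/7 - 3)*H = 69*H/7)
C(-2) - 117*20 = (69/7)*(-2) - 117*20 = -138/7 - 2340 = -16518/7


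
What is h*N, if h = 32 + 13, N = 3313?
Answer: 149085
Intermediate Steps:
h = 45
h*N = 45*3313 = 149085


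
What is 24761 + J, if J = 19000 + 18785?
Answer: 62546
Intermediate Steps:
J = 37785
24761 + J = 24761 + 37785 = 62546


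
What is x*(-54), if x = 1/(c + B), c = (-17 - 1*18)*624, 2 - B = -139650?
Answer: -27/58906 ≈ -0.00045836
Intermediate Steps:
B = 139652 (B = 2 - 1*(-139650) = 2 + 139650 = 139652)
c = -21840 (c = (-17 - 18)*624 = -35*624 = -21840)
x = 1/117812 (x = 1/(-21840 + 139652) = 1/117812 ≈ 8.4881e-6)
x*(-54) = (1/117812)*(-54) = -27/58906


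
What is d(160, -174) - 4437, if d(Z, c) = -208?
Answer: -4645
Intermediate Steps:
d(160, -174) - 4437 = -208 - 4437 = -4645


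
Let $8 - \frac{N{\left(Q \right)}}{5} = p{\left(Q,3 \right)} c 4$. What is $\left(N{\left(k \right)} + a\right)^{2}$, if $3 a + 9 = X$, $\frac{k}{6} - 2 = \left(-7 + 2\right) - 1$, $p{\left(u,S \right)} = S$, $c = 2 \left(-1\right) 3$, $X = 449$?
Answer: $\frac{2689600}{9} \approx 2.9884 \cdot 10^{5}$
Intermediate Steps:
$c = -6$ ($c = \left(-2\right) 3 = -6$)
$k = -24$ ($k = 12 + 6 \left(\left(-7 + 2\right) - 1\right) = 12 + 6 \left(-5 - 1\right) = 12 + 6 \left(-6\right) = 12 - 36 = -24$)
$a = \frac{440}{3}$ ($a = -3 + \frac{1}{3} \cdot 449 = -3 + \frac{449}{3} = \frac{440}{3} \approx 146.67$)
$N{\left(Q \right)} = 400$ ($N{\left(Q \right)} = 40 - 5 \cdot 3 \left(-6\right) 4 = 40 - 5 \left(\left(-18\right) 4\right) = 40 - -360 = 40 + 360 = 400$)
$\left(N{\left(k \right)} + a\right)^{2} = \left(400 + \frac{440}{3}\right)^{2} = \left(\frac{1640}{3}\right)^{2} = \frac{2689600}{9}$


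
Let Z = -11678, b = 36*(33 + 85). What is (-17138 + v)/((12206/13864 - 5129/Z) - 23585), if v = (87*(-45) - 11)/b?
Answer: 368362242685025/506877636977019 ≈ 0.72673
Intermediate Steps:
b = 4248 (b = 36*118 = 4248)
v = -1963/2124 (v = (87*(-45) - 11)/4248 = (-3915 - 11)*(1/4248) = -3926*1/4248 = -1963/2124 ≈ -0.92420)
(-17138 + v)/((12206/13864 - 5129/Z) - 23585) = (-17138 - 1963/2124)/((12206/13864 - 5129/(-11678)) - 23585) = -36403075/(2124*((12206*(1/13864) - 5129*(-1/11678)) - 23585)) = -36403075/(2124*((6103/6932 + 5129/11678) - 23585)) = -36403075/(2124*(53412531/40475948 - 23585)) = -36403075/(2124*(-954571821049/40475948)) = -36403075/2124*(-40475948/954571821049) = 368362242685025/506877636977019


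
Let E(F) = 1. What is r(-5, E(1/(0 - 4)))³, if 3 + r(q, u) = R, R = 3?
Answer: 0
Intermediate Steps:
r(q, u) = 0 (r(q, u) = -3 + 3 = 0)
r(-5, E(1/(0 - 4)))³ = 0³ = 0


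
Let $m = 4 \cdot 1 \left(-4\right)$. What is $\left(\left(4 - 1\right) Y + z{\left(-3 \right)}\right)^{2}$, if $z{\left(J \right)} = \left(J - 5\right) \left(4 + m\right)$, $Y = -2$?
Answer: $8100$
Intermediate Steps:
$m = -16$ ($m = 4 \left(-4\right) = -16$)
$z{\left(J \right)} = 60 - 12 J$ ($z{\left(J \right)} = \left(J - 5\right) \left(4 - 16\right) = \left(-5 + J\right) \left(-12\right) = 60 - 12 J$)
$\left(\left(4 - 1\right) Y + z{\left(-3 \right)}\right)^{2} = \left(\left(4 - 1\right) \left(-2\right) + \left(60 - -36\right)\right)^{2} = \left(3 \left(-2\right) + \left(60 + 36\right)\right)^{2} = \left(-6 + 96\right)^{2} = 90^{2} = 8100$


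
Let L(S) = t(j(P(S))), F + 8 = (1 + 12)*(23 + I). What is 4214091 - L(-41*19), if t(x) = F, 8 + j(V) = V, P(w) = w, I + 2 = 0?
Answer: 4213826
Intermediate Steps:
I = -2 (I = -2 + 0 = -2)
j(V) = -8 + V
F = 265 (F = -8 + (1 + 12)*(23 - 2) = -8 + 13*21 = -8 + 273 = 265)
t(x) = 265
L(S) = 265
4214091 - L(-41*19) = 4214091 - 1*265 = 4214091 - 265 = 4213826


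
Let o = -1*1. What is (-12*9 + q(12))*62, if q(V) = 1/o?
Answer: -6758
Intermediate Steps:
o = -1
q(V) = -1 (q(V) = 1/(-1) = -1)
(-12*9 + q(12))*62 = (-12*9 - 1)*62 = (-108 - 1)*62 = -109*62 = -6758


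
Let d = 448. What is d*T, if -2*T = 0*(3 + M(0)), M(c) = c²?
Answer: 0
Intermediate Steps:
T = 0 (T = -0*(3 + 0²) = -0*(3 + 0) = -0*3 = -½*0 = 0)
d*T = 448*0 = 0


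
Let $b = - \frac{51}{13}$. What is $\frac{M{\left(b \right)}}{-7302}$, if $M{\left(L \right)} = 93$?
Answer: $- \frac{31}{2434} \approx -0.012736$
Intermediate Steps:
$b = - \frac{51}{13}$ ($b = \left(-51\right) \frac{1}{13} = - \frac{51}{13} \approx -3.9231$)
$\frac{M{\left(b \right)}}{-7302} = \frac{93}{-7302} = 93 \left(- \frac{1}{7302}\right) = - \frac{31}{2434}$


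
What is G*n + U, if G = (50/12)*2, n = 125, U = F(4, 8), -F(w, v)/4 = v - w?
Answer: 3077/3 ≈ 1025.7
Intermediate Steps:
F(w, v) = -4*v + 4*w (F(w, v) = -4*(v - w) = -4*v + 4*w)
U = -16 (U = -4*8 + 4*4 = -32 + 16 = -16)
G = 25/3 (G = (50*(1/12))*2 = (25/6)*2 = 25/3 ≈ 8.3333)
G*n + U = (25/3)*125 - 16 = 3125/3 - 16 = 3077/3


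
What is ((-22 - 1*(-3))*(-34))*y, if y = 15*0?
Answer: 0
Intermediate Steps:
y = 0
((-22 - 1*(-3))*(-34))*y = ((-22 - 1*(-3))*(-34))*0 = ((-22 + 3)*(-34))*0 = -19*(-34)*0 = 646*0 = 0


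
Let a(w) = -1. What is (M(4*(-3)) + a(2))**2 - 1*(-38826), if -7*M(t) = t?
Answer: 1902499/49 ≈ 38827.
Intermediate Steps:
M(t) = -t/7
(M(4*(-3)) + a(2))**2 - 1*(-38826) = (-4*(-3)/7 - 1)**2 - 1*(-38826) = (-1/7*(-12) - 1)**2 + 38826 = (12/7 - 1)**2 + 38826 = (5/7)**2 + 38826 = 25/49 + 38826 = 1902499/49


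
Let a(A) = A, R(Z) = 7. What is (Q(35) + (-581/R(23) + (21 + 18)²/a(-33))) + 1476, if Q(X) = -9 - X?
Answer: 14332/11 ≈ 1302.9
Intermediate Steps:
(Q(35) + (-581/R(23) + (21 + 18)²/a(-33))) + 1476 = ((-9 - 1*35) + (-581/7 + (21 + 18)²/(-33))) + 1476 = ((-9 - 35) + (-581*⅐ + 39²*(-1/33))) + 1476 = (-44 + (-83 + 1521*(-1/33))) + 1476 = (-44 + (-83 - 507/11)) + 1476 = (-44 - 1420/11) + 1476 = -1904/11 + 1476 = 14332/11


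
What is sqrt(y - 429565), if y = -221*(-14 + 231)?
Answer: 3*I*sqrt(53058) ≈ 691.03*I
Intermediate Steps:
y = -47957 (y = -221*217 = -47957)
sqrt(y - 429565) = sqrt(-47957 - 429565) = sqrt(-477522) = 3*I*sqrt(53058)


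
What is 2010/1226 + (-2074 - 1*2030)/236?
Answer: -569643/36167 ≈ -15.750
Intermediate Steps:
2010/1226 + (-2074 - 1*2030)/236 = 2010*(1/1226) + (-2074 - 2030)*(1/236) = 1005/613 - 4104*1/236 = 1005/613 - 1026/59 = -569643/36167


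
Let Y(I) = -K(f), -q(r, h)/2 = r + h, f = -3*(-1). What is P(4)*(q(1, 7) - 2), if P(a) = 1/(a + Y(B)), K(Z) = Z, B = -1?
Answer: -18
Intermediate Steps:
f = 3
q(r, h) = -2*h - 2*r (q(r, h) = -2*(r + h) = -2*(h + r) = -2*h - 2*r)
Y(I) = -3 (Y(I) = -1*3 = -3)
P(a) = 1/(-3 + a) (P(a) = 1/(a - 3) = 1/(-3 + a))
P(4)*(q(1, 7) - 2) = ((-2*7 - 2*1) - 2)/(-3 + 4) = ((-14 - 2) - 2)/1 = 1*(-16 - 2) = 1*(-18) = -18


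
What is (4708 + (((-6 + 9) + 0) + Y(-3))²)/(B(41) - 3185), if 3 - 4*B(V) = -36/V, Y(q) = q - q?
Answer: -773588/522181 ≈ -1.4815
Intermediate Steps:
Y(q) = 0
B(V) = ¾ + 9/V (B(V) = ¾ - (-9)/V = ¾ + 9/V)
(4708 + (((-6 + 9) + 0) + Y(-3))²)/(B(41) - 3185) = (4708 + (((-6 + 9) + 0) + 0)²)/((¾ + 9/41) - 3185) = (4708 + ((3 + 0) + 0)²)/((¾ + 9*(1/41)) - 3185) = (4708 + (3 + 0)²)/((¾ + 9/41) - 3185) = (4708 + 3²)/(159/164 - 3185) = (4708 + 9)/(-522181/164) = 4717*(-164/522181) = -773588/522181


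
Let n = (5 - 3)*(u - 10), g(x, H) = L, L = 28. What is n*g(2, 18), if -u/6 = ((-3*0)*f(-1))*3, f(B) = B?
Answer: -560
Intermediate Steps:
g(x, H) = 28
u = 0 (u = -6*-3*0*(-1)*3 = -6*0*(-1)*3 = -0*3 = -6*0 = 0)
n = -20 (n = (5 - 3)*(0 - 10) = 2*(-10) = -20)
n*g(2, 18) = -20*28 = -560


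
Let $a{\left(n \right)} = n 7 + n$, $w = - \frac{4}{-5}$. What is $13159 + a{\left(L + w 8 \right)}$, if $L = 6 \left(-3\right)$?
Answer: $\frac{65331}{5} \approx 13066.0$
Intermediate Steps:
$L = -18$
$w = \frac{4}{5}$ ($w = \left(-4\right) \left(- \frac{1}{5}\right) = \frac{4}{5} \approx 0.8$)
$a{\left(n \right)} = 8 n$ ($a{\left(n \right)} = 7 n + n = 8 n$)
$13159 + a{\left(L + w 8 \right)} = 13159 + 8 \left(-18 + \frac{4}{5} \cdot 8\right) = 13159 + 8 \left(-18 + \frac{32}{5}\right) = 13159 + 8 \left(- \frac{58}{5}\right) = 13159 - \frac{464}{5} = \frac{65331}{5}$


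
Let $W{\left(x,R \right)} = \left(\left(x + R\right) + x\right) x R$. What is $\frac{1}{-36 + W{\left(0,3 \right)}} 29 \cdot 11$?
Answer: $- \frac{319}{36} \approx -8.8611$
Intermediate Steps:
$W{\left(x,R \right)} = R x \left(R + 2 x\right)$ ($W{\left(x,R \right)} = \left(\left(R + x\right) + x\right) x R = \left(R + 2 x\right) x R = x \left(R + 2 x\right) R = R x \left(R + 2 x\right)$)
$\frac{1}{-36 + W{\left(0,3 \right)}} 29 \cdot 11 = \frac{1}{-36 + 3 \cdot 0 \left(3 + 2 \cdot 0\right)} 29 \cdot 11 = \frac{1}{-36 + 3 \cdot 0 \left(3 + 0\right)} 29 \cdot 11 = \frac{1}{-36 + 3 \cdot 0 \cdot 3} \cdot 29 \cdot 11 = \frac{1}{-36 + 0} \cdot 29 \cdot 11 = \frac{1}{-36} \cdot 29 \cdot 11 = \left(- \frac{1}{36}\right) 29 \cdot 11 = \left(- \frac{29}{36}\right) 11 = - \frac{319}{36}$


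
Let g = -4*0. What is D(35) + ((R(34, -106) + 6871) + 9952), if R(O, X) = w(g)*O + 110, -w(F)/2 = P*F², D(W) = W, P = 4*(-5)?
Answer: 16968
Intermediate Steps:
g = 0
P = -20
w(F) = 40*F² (w(F) = -(-40)*F² = 40*F²)
R(O, X) = 110 (R(O, X) = (40*0²)*O + 110 = (40*0)*O + 110 = 0*O + 110 = 0 + 110 = 110)
D(35) + ((R(34, -106) + 6871) + 9952) = 35 + ((110 + 6871) + 9952) = 35 + (6981 + 9952) = 35 + 16933 = 16968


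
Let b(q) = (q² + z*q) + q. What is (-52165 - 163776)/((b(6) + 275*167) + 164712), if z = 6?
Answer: -3223/3145 ≈ -1.0248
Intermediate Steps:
b(q) = q² + 7*q (b(q) = (q² + 6*q) + q = q² + 7*q)
(-52165 - 163776)/((b(6) + 275*167) + 164712) = (-52165 - 163776)/((6*(7 + 6) + 275*167) + 164712) = -215941/((6*13 + 45925) + 164712) = -215941/((78 + 45925) + 164712) = -215941/(46003 + 164712) = -215941/210715 = -215941*1/210715 = -3223/3145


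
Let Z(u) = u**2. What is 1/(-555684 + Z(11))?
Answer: -1/555563 ≈ -1.8000e-6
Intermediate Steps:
1/(-555684 + Z(11)) = 1/(-555684 + 11**2) = 1/(-555684 + 121) = 1/(-555563) = -1/555563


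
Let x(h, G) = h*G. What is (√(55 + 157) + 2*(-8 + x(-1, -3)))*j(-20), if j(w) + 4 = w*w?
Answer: -3960 + 792*√53 ≈ 1805.8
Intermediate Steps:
j(w) = -4 + w² (j(w) = -4 + w*w = -4 + w²)
x(h, G) = G*h
(√(55 + 157) + 2*(-8 + x(-1, -3)))*j(-20) = (√(55 + 157) + 2*(-8 - 3*(-1)))*(-4 + (-20)²) = (√212 + 2*(-8 + 3))*(-4 + 400) = (2*√53 + 2*(-5))*396 = (2*√53 - 10)*396 = (-10 + 2*√53)*396 = -3960 + 792*√53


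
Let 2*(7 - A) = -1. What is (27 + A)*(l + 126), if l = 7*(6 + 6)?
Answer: 7245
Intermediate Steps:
A = 15/2 (A = 7 - 1/2*(-1) = 7 + 1/2 = 15/2 ≈ 7.5000)
l = 84 (l = 7*12 = 84)
(27 + A)*(l + 126) = (27 + 15/2)*(84 + 126) = (69/2)*210 = 7245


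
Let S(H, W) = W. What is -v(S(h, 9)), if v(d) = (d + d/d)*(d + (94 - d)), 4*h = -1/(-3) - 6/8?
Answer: -940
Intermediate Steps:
h = -5/48 (h = (-1/(-3) - 6/8)/4 = (-1*(-⅓) - 6*⅛)/4 = (⅓ - ¾)/4 = (¼)*(-5/12) = -5/48 ≈ -0.10417)
v(d) = 94 + 94*d (v(d) = (d + 1)*94 = (1 + d)*94 = 94 + 94*d)
-v(S(h, 9)) = -(94 + 94*9) = -(94 + 846) = -1*940 = -940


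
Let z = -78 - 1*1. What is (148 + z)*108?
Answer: 7452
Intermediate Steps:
z = -79 (z = -78 - 1 = -79)
(148 + z)*108 = (148 - 79)*108 = 69*108 = 7452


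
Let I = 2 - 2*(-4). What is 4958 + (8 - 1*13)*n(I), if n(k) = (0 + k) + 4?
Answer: 4888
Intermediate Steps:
I = 10 (I = 2 + 8 = 10)
n(k) = 4 + k (n(k) = k + 4 = 4 + k)
4958 + (8 - 1*13)*n(I) = 4958 + (8 - 1*13)*(4 + 10) = 4958 + (8 - 13)*14 = 4958 - 5*14 = 4958 - 70 = 4888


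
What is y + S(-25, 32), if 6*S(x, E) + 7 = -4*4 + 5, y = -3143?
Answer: -3146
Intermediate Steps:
S(x, E) = -3 (S(x, E) = -7/6 + (-4*4 + 5)/6 = -7/6 + (-16 + 5)/6 = -7/6 + (⅙)*(-11) = -7/6 - 11/6 = -3)
y + S(-25, 32) = -3143 - 3 = -3146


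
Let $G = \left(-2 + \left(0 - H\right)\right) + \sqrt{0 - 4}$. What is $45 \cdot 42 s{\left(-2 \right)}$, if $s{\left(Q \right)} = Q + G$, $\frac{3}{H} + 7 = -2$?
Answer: $-6930 + 3780 i \approx -6930.0 + 3780.0 i$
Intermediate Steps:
$H = - \frac{1}{3}$ ($H = \frac{3}{-7 - 2} = \frac{3}{-9} = 3 \left(- \frac{1}{9}\right) = - \frac{1}{3} \approx -0.33333$)
$G = - \frac{5}{3} + 2 i$ ($G = \left(-2 + \left(0 - - \frac{1}{3}\right)\right) + \sqrt{0 - 4} = \left(-2 + \left(0 + \frac{1}{3}\right)\right) + \sqrt{-4} = \left(-2 + \frac{1}{3}\right) + 2 i = - \frac{5}{3} + 2 i \approx -1.6667 + 2.0 i$)
$s{\left(Q \right)} = - \frac{5}{3} + Q + 2 i$ ($s{\left(Q \right)} = Q - \left(\frac{5}{3} - 2 i\right) = - \frac{5}{3} + Q + 2 i$)
$45 \cdot 42 s{\left(-2 \right)} = 45 \cdot 42 \left(- \frac{5}{3} - 2 + 2 i\right) = 1890 \left(- \frac{11}{3} + 2 i\right) = -6930 + 3780 i$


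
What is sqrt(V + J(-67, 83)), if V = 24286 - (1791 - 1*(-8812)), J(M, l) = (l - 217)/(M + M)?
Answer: 2*sqrt(3421) ≈ 116.98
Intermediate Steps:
J(M, l) = (-217 + l)/(2*M) (J(M, l) = (-217 + l)/((2*M)) = (-217 + l)*(1/(2*M)) = (-217 + l)/(2*M))
V = 13683 (V = 24286 - (1791 + 8812) = 24286 - 1*10603 = 24286 - 10603 = 13683)
sqrt(V + J(-67, 83)) = sqrt(13683 + (1/2)*(-217 + 83)/(-67)) = sqrt(13683 + (1/2)*(-1/67)*(-134)) = sqrt(13683 + 1) = sqrt(13684) = 2*sqrt(3421)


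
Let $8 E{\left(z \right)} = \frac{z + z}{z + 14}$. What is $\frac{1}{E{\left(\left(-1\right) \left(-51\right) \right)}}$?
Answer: $\frac{260}{51} \approx 5.098$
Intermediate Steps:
$E{\left(z \right)} = \frac{z}{4 \left(14 + z\right)}$ ($E{\left(z \right)} = \frac{\left(z + z\right) \frac{1}{z + 14}}{8} = \frac{2 z \frac{1}{14 + z}}{8} = \frac{z}{4 \left(14 + z\right)}$)
$\frac{1}{E{\left(\left(-1\right) \left(-51\right) \right)}} = \frac{1}{\frac{1}{4} \left(\left(-1\right) \left(-51\right)\right) \frac{1}{14 - -51}} = \frac{1}{\frac{1}{4} \cdot 51 \frac{1}{14 + 51}} = \frac{1}{\frac{1}{4} \cdot 51 \cdot \frac{1}{65}} = \frac{1}{\frac{51}{260}} = \frac{260}{51}$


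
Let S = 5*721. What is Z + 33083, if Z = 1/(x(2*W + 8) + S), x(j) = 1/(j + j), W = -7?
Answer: 1431137509/43259 ≈ 33083.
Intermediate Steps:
x(j) = 1/(2*j)
S = 3605
Z = 12/43259 (Z = 1/(1/(2*(2*(-7) + 8)) + 3605) = 1/(1/(2*(-14 + 8)) + 3605) = 1/((½)/(-6) + 3605) = 1/((½)*(-⅙) + 3605) = 1/(-1/12 + 3605) = 1/(43259/12) = 12/43259 ≈ 0.00027740)
Z + 33083 = 12/43259 + 33083 = 1431137509/43259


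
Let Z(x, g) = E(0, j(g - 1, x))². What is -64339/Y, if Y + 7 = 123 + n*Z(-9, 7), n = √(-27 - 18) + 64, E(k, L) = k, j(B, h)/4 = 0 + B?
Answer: -64339/116 ≈ -554.65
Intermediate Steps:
j(B, h) = 4*B (j(B, h) = 4*(0 + B) = 4*B)
Z(x, g) = 0 (Z(x, g) = 0² = 0)
n = 64 + 3*I*√5 (n = √(-45) + 64 = 3*I*√5 + 64 = 64 + 3*I*√5 ≈ 64.0 + 6.7082*I)
Y = 116 (Y = -7 + (123 + (64 + 3*I*√5)*0) = -7 + (123 + 0) = -7 + 123 = 116)
-64339/Y = -64339/116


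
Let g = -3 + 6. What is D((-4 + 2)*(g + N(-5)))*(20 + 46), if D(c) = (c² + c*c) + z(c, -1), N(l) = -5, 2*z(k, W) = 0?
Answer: 2112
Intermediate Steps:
g = 3
z(k, W) = 0 (z(k, W) = (½)*0 = 0)
D(c) = 2*c² (D(c) = (c² + c*c) + 0 = (c² + c²) + 0 = 2*c² + 0 = 2*c²)
D((-4 + 2)*(g + N(-5)))*(20 + 46) = (2*((-4 + 2)*(3 - 5))²)*(20 + 46) = (2*(-2*(-2))²)*66 = (2*4²)*66 = (2*16)*66 = 32*66 = 2112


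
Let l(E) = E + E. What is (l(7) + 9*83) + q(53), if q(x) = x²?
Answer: 3570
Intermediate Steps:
l(E) = 2*E
(l(7) + 9*83) + q(53) = (2*7 + 9*83) + 53² = (14 + 747) + 2809 = 761 + 2809 = 3570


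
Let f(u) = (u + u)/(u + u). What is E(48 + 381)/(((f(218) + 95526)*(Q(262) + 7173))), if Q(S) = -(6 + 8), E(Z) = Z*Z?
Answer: 184041/683877793 ≈ 0.00026911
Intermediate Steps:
f(u) = 1 (f(u) = (2*u)/((2*u)) = (2*u)*(1/(2*u)) = 1)
E(Z) = Z**2
Q(S) = -14 (Q(S) = -1*14 = -14)
E(48 + 381)/(((f(218) + 95526)*(Q(262) + 7173))) = (48 + 381)**2/(((1 + 95526)*(-14 + 7173))) = 429**2/((95527*7159)) = 184041/683877793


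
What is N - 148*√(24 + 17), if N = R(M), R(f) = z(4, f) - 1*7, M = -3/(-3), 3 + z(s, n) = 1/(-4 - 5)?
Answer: -91/9 - 148*√41 ≈ -957.77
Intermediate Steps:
z(s, n) = -28/9 (z(s, n) = -3 + 1/(-4 - 5) = -3 + 1/(-9) = -3 - ⅑ = -28/9)
M = 1 (M = -3*(-⅓) = 1)
R(f) = -91/9 (R(f) = -28/9 - 1*7 = -28/9 - 7 = -91/9)
N = -91/9 ≈ -10.111
N - 148*√(24 + 17) = -91/9 - 148*√(24 + 17) = -91/9 - 148*√41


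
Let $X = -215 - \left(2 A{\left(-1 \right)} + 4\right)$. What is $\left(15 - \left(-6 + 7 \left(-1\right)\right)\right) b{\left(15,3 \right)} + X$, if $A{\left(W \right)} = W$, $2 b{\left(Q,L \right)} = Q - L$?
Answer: $-49$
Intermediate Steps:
$b{\left(Q,L \right)} = \frac{Q}{2} - \frac{L}{2}$ ($b{\left(Q,L \right)} = \frac{Q - L}{2} = \frac{Q}{2} - \frac{L}{2}$)
$X = -217$ ($X = -215 - \left(2 \left(-1\right) + 4\right) = -215 - \left(-2 + 4\right) = -215 - 2 = -217$)
$\left(15 - \left(-6 + 7 \left(-1\right)\right)\right) b{\left(15,3 \right)} + X = \left(15 - \left(-6 + 7 \left(-1\right)\right)\right) \left(\frac{1}{2} \cdot 15 - \frac{3}{2}\right) - 217 = \left(15 - \left(-6 - 7\right)\right) \left(\frac{15}{2} - \frac{3}{2}\right) - 217 = \left(15 - -13\right) 6 - 217 = \left(15 + 13\right) 6 - 217 = 28 \cdot 6 - 217 = 168 - 217 = -49$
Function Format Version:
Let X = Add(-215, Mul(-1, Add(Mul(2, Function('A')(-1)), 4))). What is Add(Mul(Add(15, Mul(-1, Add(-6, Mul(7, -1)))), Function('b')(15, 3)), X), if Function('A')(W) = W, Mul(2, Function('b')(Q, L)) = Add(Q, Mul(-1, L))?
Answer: -49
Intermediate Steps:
Function('b')(Q, L) = Add(Mul(Rational(1, 2), Q), Mul(Rational(-1, 2), L)) (Function('b')(Q, L) = Mul(Rational(1, 2), Add(Q, Mul(-1, L))) = Add(Mul(Rational(1, 2), Q), Mul(Rational(-1, 2), L)))
X = -217 (X = Add(-215, Mul(-1, Add(Mul(2, -1), 4))) = Add(-215, Mul(-1, Add(-2, 4))) = Add(-215, Mul(-1, 2)) = Add(-215, -2) = -217)
Add(Mul(Add(15, Mul(-1, Add(-6, Mul(7, -1)))), Function('b')(15, 3)), X) = Add(Mul(Add(15, Mul(-1, Add(-6, Mul(7, -1)))), Add(Mul(Rational(1, 2), 15), Mul(Rational(-1, 2), 3))), -217) = Add(Mul(Add(15, Mul(-1, Add(-6, -7))), Add(Rational(15, 2), Rational(-3, 2))), -217) = Add(Mul(Add(15, Mul(-1, -13)), 6), -217) = Add(Mul(Add(15, 13), 6), -217) = Add(Mul(28, 6), -217) = Add(168, -217) = -49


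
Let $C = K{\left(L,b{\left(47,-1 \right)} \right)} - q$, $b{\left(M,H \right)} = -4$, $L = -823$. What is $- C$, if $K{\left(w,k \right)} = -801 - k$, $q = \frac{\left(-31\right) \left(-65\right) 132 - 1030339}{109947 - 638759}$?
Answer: $\frac{422227523}{528812} \approx 798.45$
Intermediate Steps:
$q = \frac{764359}{528812}$ ($q = \frac{2015 \cdot 132 - 1030339}{-528812} = \left(265980 - 1030339\right) \left(- \frac{1}{528812}\right) = \left(-764359\right) \left(- \frac{1}{528812}\right) = \frac{764359}{528812} \approx 1.4454$)
$C = - \frac{422227523}{528812}$ ($C = \left(-801 - -4\right) - \frac{764359}{528812} = \left(-801 + 4\right) - \frac{764359}{528812} = -797 - \frac{764359}{528812} = - \frac{422227523}{528812} \approx -798.45$)
$- C = \left(-1\right) \left(- \frac{422227523}{528812}\right) = \frac{422227523}{528812}$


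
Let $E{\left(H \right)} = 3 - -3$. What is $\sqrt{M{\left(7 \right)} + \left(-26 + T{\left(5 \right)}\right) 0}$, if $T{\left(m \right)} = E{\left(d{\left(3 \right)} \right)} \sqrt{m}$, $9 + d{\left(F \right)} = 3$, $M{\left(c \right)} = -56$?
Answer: $2 i \sqrt{14} \approx 7.4833 i$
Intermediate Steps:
$d{\left(F \right)} = -6$ ($d{\left(F \right)} = -9 + 3 = -6$)
$E{\left(H \right)} = 6$ ($E{\left(H \right)} = 3 + 3 = 6$)
$T{\left(m \right)} = 6 \sqrt{m}$
$\sqrt{M{\left(7 \right)} + \left(-26 + T{\left(5 \right)}\right) 0} = \sqrt{-56 + \left(-26 + 6 \sqrt{5}\right) 0} = \sqrt{-56 + 0} = \sqrt{-56} = 2 i \sqrt{14}$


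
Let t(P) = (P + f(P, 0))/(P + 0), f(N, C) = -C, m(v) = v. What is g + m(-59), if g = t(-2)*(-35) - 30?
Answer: -124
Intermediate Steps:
t(P) = 1 (t(P) = (P - 1*0)/(P + 0) = (P + 0)/P = P/P = 1)
g = -65 (g = 1*(-35) - 30 = -35 - 30 = -65)
g + m(-59) = -65 - 59 = -124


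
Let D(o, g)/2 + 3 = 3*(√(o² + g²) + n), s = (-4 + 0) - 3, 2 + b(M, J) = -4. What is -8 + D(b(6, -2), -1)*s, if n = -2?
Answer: 118 - 42*√37 ≈ -137.48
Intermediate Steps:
b(M, J) = -6 (b(M, J) = -2 - 4 = -6)
s = -7 (s = -4 - 3 = -7)
D(o, g) = -18 + 6*√(g² + o²) (D(o, g) = -6 + 2*(3*(√(o² + g²) - 2)) = -6 + 2*(3*(√(g² + o²) - 2)) = -6 + 2*(3*(-2 + √(g² + o²))) = -6 + 2*(-6 + 3*√(g² + o²)) = -6 + (-12 + 6*√(g² + o²)) = -18 + 6*√(g² + o²))
-8 + D(b(6, -2), -1)*s = -8 + (-18 + 6*√((-1)² + (-6)²))*(-7) = -8 + (-18 + 6*√(1 + 36))*(-7) = -8 + (-18 + 6*√37)*(-7) = -8 + (126 - 42*√37) = 118 - 42*√37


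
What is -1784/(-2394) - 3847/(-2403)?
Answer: 749815/319599 ≈ 2.3461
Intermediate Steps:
-1784/(-2394) - 3847/(-2403) = -1784*(-1/2394) - 3847*(-1/2403) = 892/1197 + 3847/2403 = 749815/319599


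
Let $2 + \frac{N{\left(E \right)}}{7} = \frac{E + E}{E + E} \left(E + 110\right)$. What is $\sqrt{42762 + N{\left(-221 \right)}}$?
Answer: $47 \sqrt{19} \approx 204.87$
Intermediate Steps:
$N{\left(E \right)} = 756 + 7 E$ ($N{\left(E \right)} = -14 + 7 \frac{E + E}{E + E} \left(E + 110\right) = -14 + 7 \frac{2 E}{2 E} \left(110 + E\right) = -14 + 7 \cdot 2 E \frac{1}{2 E} \left(110 + E\right) = -14 + 7 \cdot 1 \left(110 + E\right) = -14 + 7 \left(110 + E\right) = -14 + \left(770 + 7 E\right) = 756 + 7 E$)
$\sqrt{42762 + N{\left(-221 \right)}} = \sqrt{42762 + \left(756 + 7 \left(-221\right)\right)} = \sqrt{42762 + \left(756 - 1547\right)} = \sqrt{42762 - 791} = \sqrt{41971} = 47 \sqrt{19}$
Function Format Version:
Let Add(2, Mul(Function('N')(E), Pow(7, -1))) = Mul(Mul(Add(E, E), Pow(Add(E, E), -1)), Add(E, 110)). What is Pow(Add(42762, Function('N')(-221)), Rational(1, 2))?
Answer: Mul(47, Pow(19, Rational(1, 2))) ≈ 204.87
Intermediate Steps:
Function('N')(E) = Add(756, Mul(7, E)) (Function('N')(E) = Add(-14, Mul(7, Mul(Mul(Add(E, E), Pow(Add(E, E), -1)), Add(E, 110)))) = Add(-14, Mul(7, Mul(Mul(Mul(2, E), Pow(Mul(2, E), -1)), Add(110, E)))) = Add(-14, Mul(7, Mul(Mul(Mul(2, E), Mul(Rational(1, 2), Pow(E, -1))), Add(110, E)))) = Add(-14, Mul(7, Mul(1, Add(110, E)))) = Add(-14, Mul(7, Add(110, E))) = Add(-14, Add(770, Mul(7, E))) = Add(756, Mul(7, E)))
Pow(Add(42762, Function('N')(-221)), Rational(1, 2)) = Pow(Add(42762, Add(756, Mul(7, -221))), Rational(1, 2)) = Pow(Add(42762, Add(756, -1547)), Rational(1, 2)) = Pow(Add(42762, -791), Rational(1, 2)) = Pow(41971, Rational(1, 2)) = Mul(47, Pow(19, Rational(1, 2)))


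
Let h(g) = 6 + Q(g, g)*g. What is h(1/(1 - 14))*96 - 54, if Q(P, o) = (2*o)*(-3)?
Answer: 87642/169 ≈ 518.59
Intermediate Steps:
Q(P, o) = -6*o
h(g) = 6 - 6*g² (h(g) = 6 + (-6*g)*g = 6 - 6*g²)
h(1/(1 - 14))*96 - 54 = (6 - 6/(1 - 14)²)*96 - 54 = (6 - 6*(1/(-13))²)*96 - 54 = (6 - 6*(-1/13)²)*96 - 54 = (6 - 6*1/169)*96 - 54 = (6 - 6/169)*96 - 54 = (1008/169)*96 - 54 = 96768/169 - 54 = 87642/169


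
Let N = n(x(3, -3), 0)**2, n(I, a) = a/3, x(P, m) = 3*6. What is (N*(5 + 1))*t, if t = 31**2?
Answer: 0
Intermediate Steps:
x(P, m) = 18
n(I, a) = a/3 (n(I, a) = a*(1/3) = a/3)
N = 0 (N = ((1/3)*0)**2 = 0**2 = 0)
t = 961
(N*(5 + 1))*t = (0*(5 + 1))*961 = (0*6)*961 = 0*961 = 0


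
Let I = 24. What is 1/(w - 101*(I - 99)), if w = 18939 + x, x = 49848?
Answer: 1/76362 ≈ 1.3096e-5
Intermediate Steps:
w = 68787 (w = 18939 + 49848 = 68787)
1/(w - 101*(I - 99)) = 1/(68787 - 101*(24 - 99)) = 1/(68787 - 101*(-75)) = 1/(68787 + 7575) = 1/76362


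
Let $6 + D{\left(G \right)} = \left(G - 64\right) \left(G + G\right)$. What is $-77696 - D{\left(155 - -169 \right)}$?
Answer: $-246170$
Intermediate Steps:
$D{\left(G \right)} = -6 + 2 G \left(-64 + G\right)$ ($D{\left(G \right)} = -6 + \left(G - 64\right) \left(G + G\right) = -6 + \left(-64 + G\right) 2 G = -6 + 2 G \left(-64 + G\right)$)
$-77696 - D{\left(155 - -169 \right)} = -77696 - \left(-6 - 128 \left(155 - -169\right) + 2 \left(155 - -169\right)^{2}\right) = -77696 - \left(-6 - 128 \left(155 + 169\right) + 2 \left(155 + 169\right)^{2}\right) = -77696 - \left(-6 - 41472 + 2 \cdot 324^{2}\right) = -77696 - \left(-6 - 41472 + 2 \cdot 104976\right) = -77696 - \left(-6 - 41472 + 209952\right) = -77696 - 168474 = -246170$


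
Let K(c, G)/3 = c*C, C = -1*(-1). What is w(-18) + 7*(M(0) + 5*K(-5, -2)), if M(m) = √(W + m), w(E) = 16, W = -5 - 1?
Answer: -509 + 7*I*√6 ≈ -509.0 + 17.146*I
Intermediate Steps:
W = -6
C = 1
M(m) = √(-6 + m)
K(c, G) = 3*c (K(c, G) = 3*(c*1) = 3*c)
w(-18) + 7*(M(0) + 5*K(-5, -2)) = 16 + 7*(√(-6 + 0) + 5*(3*(-5))) = 16 + 7*(√(-6) + 5*(-15)) = 16 + 7*(I*√6 - 75) = 16 + 7*(-75 + I*√6) = 16 + (-525 + 7*I*√6) = -509 + 7*I*√6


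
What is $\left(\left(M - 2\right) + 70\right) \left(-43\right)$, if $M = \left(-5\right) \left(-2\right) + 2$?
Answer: $-3440$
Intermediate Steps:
$M = 12$ ($M = 10 + 2 = 12$)
$\left(\left(M - 2\right) + 70\right) \left(-43\right) = \left(\left(12 - 2\right) + 70\right) \left(-43\right) = \left(10 + 70\right) \left(-43\right) = 80 \left(-43\right) = -3440$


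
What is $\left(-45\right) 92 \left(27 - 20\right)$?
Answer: $-28980$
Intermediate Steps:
$\left(-45\right) 92 \left(27 - 20\right) = \left(-4140\right) 7 = -28980$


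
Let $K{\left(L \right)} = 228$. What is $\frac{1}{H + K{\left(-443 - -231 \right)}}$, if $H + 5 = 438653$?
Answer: $\frac{1}{438876} \approx 2.2785 \cdot 10^{-6}$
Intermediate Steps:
$H = 438648$ ($H = -5 + 438653 = 438648$)
$\frac{1}{H + K{\left(-443 - -231 \right)}} = \frac{1}{438648 + 228} = \frac{1}{438876}$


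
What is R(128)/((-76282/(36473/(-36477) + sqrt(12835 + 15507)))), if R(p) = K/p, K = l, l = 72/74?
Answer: 36473/366058400064 - 9*sqrt(28342)/90317888 ≈ -1.6676e-5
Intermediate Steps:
l = 36/37 (l = 72*(1/74) = 36/37 ≈ 0.97297)
K = 36/37 ≈ 0.97297
R(p) = 36/(37*p)
R(128)/((-76282/(36473/(-36477) + sqrt(12835 + 15507)))) = ((36/37)/128)/((-76282/(36473/(-36477) + sqrt(12835 + 15507)))) = ((36/37)*(1/128))/((-76282/(36473*(-1/36477) + sqrt(28342)))) = 9/(1184*((-76282/(-36473/36477 + sqrt(28342))))) = 9*(36473/2782538514 - sqrt(28342)/76282)/1184 = 36473/366058400064 - 9*sqrt(28342)/90317888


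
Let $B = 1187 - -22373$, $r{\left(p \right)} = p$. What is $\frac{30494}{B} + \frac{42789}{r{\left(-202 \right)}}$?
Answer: $- \frac{250487263}{1189780} \approx -210.53$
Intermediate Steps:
$B = 23560$ ($B = 1187 + 22373 = 23560$)
$\frac{30494}{B} + \frac{42789}{r{\left(-202 \right)}} = \frac{30494}{23560} + \frac{42789}{-202} = 30494 \cdot \frac{1}{23560} + 42789 \left(- \frac{1}{202}\right) = \frac{15247}{11780} - \frac{42789}{202} = - \frac{250487263}{1189780}$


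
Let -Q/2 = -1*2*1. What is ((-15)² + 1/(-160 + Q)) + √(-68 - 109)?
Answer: 35099/156 + I*√177 ≈ 224.99 + 13.304*I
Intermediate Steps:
Q = 4 (Q = -2*(-1*2) = -(-4) = -2*(-2) = 4)
((-15)² + 1/(-160 + Q)) + √(-68 - 109) = ((-15)² + 1/(-160 + 4)) + √(-68 - 109) = (225 + 1/(-156)) + √(-177) = (225 - 1/156) + I*√177 = 35099/156 + I*√177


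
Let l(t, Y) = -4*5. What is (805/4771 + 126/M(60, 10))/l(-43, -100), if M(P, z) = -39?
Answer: 14609/95420 ≈ 0.15310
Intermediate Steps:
l(t, Y) = -20
(805/4771 + 126/M(60, 10))/l(-43, -100) = (805/4771 + 126/(-39))/(-20) = (805*(1/4771) + 126*(-1/39))*(-1/20) = (805/4771 - 42/13)*(-1/20) = -14609/4771*(-1/20) = 14609/95420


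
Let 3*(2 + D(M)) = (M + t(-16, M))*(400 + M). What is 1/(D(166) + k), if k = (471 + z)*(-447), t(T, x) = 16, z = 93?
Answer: -3/653318 ≈ -4.5919e-6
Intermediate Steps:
k = -252108 (k = (471 + 93)*(-447) = 564*(-447) = -252108)
D(M) = -2 + (16 + M)*(400 + M)/3 (D(M) = -2 + ((M + 16)*(400 + M))/3 = -2 + ((16 + M)*(400 + M))/3 = -2 + (16 + M)*(400 + M)/3)
1/(D(166) + k) = 1/((6394/3 + (⅓)*166² + (416/3)*166) - 252108) = 1/((6394/3 + (⅓)*27556 + 69056/3) - 252108) = 1/((6394/3 + 27556/3 + 69056/3) - 252108) = 1/(103006/3 - 252108) = 1/(-653318/3) = -3/653318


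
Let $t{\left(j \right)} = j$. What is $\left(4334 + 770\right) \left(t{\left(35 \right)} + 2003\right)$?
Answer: $10401952$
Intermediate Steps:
$\left(4334 + 770\right) \left(t{\left(35 \right)} + 2003\right) = \left(4334 + 770\right) \left(35 + 2003\right) = 5104 \cdot 2038 = 10401952$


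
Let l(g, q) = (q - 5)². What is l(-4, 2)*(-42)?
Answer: -378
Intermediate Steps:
l(g, q) = (-5 + q)²
l(-4, 2)*(-42) = (-5 + 2)²*(-42) = (-3)²*(-42) = 9*(-42) = -378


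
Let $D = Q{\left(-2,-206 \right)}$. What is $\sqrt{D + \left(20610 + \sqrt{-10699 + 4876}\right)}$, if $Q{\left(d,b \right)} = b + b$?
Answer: $\sqrt{20198 + 3 i \sqrt{647}} \approx 142.12 + 0.2685 i$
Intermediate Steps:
$Q{\left(d,b \right)} = 2 b$
$D = -412$ ($D = 2 \left(-206\right) = -412$)
$\sqrt{D + \left(20610 + \sqrt{-10699 + 4876}\right)} = \sqrt{-412 + \left(20610 + \sqrt{-10699 + 4876}\right)} = \sqrt{-412 + \left(20610 + \sqrt{-5823}\right)} = \sqrt{-412 + \left(20610 + 3 i \sqrt{647}\right)} = \sqrt{20198 + 3 i \sqrt{647}}$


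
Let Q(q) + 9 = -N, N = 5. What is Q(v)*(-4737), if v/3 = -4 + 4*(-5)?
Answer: 66318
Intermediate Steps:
v = -72 (v = 3*(-4 + 4*(-5)) = 3*(-4 - 20) = 3*(-24) = -72)
Q(q) = -14 (Q(q) = -9 - 1*5 = -9 - 5 = -14)
Q(v)*(-4737) = -14*(-4737) = 66318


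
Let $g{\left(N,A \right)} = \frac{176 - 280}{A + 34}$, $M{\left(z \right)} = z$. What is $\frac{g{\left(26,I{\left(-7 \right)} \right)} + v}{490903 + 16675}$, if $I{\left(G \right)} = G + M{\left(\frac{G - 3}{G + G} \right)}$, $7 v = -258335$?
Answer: $- \frac{3580149}{49235066} \approx -0.072715$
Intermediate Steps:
$v = -36905$ ($v = \frac{1}{7} \left(-258335\right) = -36905$)
$I{\left(G \right)} = G + \frac{-3 + G}{2 G}$ ($I{\left(G \right)} = G + \frac{G - 3}{G + G} = G + \frac{-3 + G}{2 G}$)
$g{\left(N,A \right)} = - \frac{104}{34 + A}$
$\frac{g{\left(26,I{\left(-7 \right)} \right)} + v}{490903 + 16675} = \frac{- \frac{104}{34 - \left(\frac{13}{2} - \frac{3}{14}\right)} - 36905}{490903 + 16675} = \frac{- \frac{104}{34 - \frac{44}{7}} - 36905}{507578} = \left(- \frac{104}{34 + \left(\frac{1}{2} - 7 + \frac{3}{14}\right)} - 36905\right) \frac{1}{507578} = \left(- \frac{104}{34 - \frac{44}{7}} - 36905\right) \frac{1}{507578} = \left(- \frac{104}{\frac{194}{7}} - 36905\right) \frac{1}{507578} = \left(\left(-104\right) \frac{7}{194} - 36905\right) \frac{1}{507578} = \left(- \frac{364}{97} - 36905\right) \frac{1}{507578} = \left(- \frac{3580149}{97}\right) \frac{1}{507578} = - \frac{3580149}{49235066}$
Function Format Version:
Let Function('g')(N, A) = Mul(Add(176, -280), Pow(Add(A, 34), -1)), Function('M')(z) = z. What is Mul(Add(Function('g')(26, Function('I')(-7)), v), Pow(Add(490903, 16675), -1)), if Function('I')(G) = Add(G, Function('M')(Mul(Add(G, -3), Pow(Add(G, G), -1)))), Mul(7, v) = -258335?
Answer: Rational(-3580149, 49235066) ≈ -0.072715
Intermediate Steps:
v = -36905 (v = Mul(Rational(1, 7), -258335) = -36905)
Function('I')(G) = Add(G, Mul(Rational(1, 2), Pow(G, -1), Add(-3, G))) (Function('I')(G) = Add(G, Mul(Add(G, -3), Pow(Add(G, G), -1))) = Add(G, Mul(Add(-3, G), Pow(Mul(2, G), -1))) = Add(G, Mul(Add(-3, G), Mul(Rational(1, 2), Pow(G, -1)))) = Add(G, Mul(Rational(1, 2), Pow(G, -1), Add(-3, G))))
Function('g')(N, A) = Mul(-104, Pow(Add(34, A), -1))
Mul(Add(Function('g')(26, Function('I')(-7)), v), Pow(Add(490903, 16675), -1)) = Mul(Add(Mul(-104, Pow(Add(34, Add(Rational(1, 2), -7, Mul(Rational(-3, 2), Pow(-7, -1)))), -1)), -36905), Pow(Add(490903, 16675), -1)) = Mul(Add(Mul(-104, Pow(Add(34, Add(Rational(1, 2), -7, Mul(Rational(-3, 2), Rational(-1, 7)))), -1)), -36905), Pow(507578, -1)) = Mul(Add(Mul(-104, Pow(Add(34, Add(Rational(1, 2), -7, Rational(3, 14))), -1)), -36905), Rational(1, 507578)) = Mul(Add(Mul(-104, Pow(Add(34, Rational(-44, 7)), -1)), -36905), Rational(1, 507578)) = Mul(Add(Mul(-104, Pow(Rational(194, 7), -1)), -36905), Rational(1, 507578)) = Mul(Add(Mul(-104, Rational(7, 194)), -36905), Rational(1, 507578)) = Mul(Add(Rational(-364, 97), -36905), Rational(1, 507578)) = Mul(Rational(-3580149, 97), Rational(1, 507578)) = Rational(-3580149, 49235066)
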